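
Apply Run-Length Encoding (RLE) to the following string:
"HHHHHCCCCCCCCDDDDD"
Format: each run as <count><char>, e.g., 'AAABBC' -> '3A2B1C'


Scanning runs left to right:
  i=0: run of 'H' x 5 -> '5H'
  i=5: run of 'C' x 8 -> '8C'
  i=13: run of 'D' x 5 -> '5D'

RLE = 5H8C5D


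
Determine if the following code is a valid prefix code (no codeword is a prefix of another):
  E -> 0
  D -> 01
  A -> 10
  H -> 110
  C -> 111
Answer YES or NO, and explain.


Checking each pair (does one codeword prefix another?):
  E='0' vs D='01': prefix -- VIOLATION

NO -- this is NOT a valid prefix code. E (0) is a prefix of D (01).


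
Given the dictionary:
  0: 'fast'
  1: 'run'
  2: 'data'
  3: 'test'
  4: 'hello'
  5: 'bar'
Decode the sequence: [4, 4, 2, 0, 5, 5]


Look up each index in the dictionary:
  4 -> 'hello'
  4 -> 'hello'
  2 -> 'data'
  0 -> 'fast'
  5 -> 'bar'
  5 -> 'bar'

Decoded: "hello hello data fast bar bar"


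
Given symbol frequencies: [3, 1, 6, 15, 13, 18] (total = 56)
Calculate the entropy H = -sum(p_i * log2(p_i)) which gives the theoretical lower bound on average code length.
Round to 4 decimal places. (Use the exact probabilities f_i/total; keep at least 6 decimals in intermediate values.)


Per-symbol terms -p_i * log2(p_i) with p_i = f_i/56:
  p = 3/56 = 0.053571: log2(p) = -4.222392, -p*log2(p) = 0.226200
  p = 1/56 = 0.017857: log2(p) = -5.807355, -p*log2(p) = 0.103703
  p = 6/56 = 0.107143: log2(p) = -3.222392, -p*log2(p) = 0.345256
  p = 15/56 = 0.267857: log2(p) = -1.900464, -p*log2(p) = 0.509053
  p = 13/56 = 0.232143: log2(p) = -2.106915, -p*log2(p) = 0.489105
  p = 18/56 = 0.321429: log2(p) = -1.637430, -p*log2(p) = 0.526317
H = 0.226200 + 0.103703 + 0.345256 + 0.509053 + 0.489105 + 0.526317 = 2.199634

H = 2.1996 bits/symbol


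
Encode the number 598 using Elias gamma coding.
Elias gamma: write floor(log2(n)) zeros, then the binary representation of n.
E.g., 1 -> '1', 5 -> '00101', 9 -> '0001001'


num_bits = floor(log2(598)) + 1 = 10
leading_zeros = num_bits - 1 = 9
binary(598) = 1001010110

Elias gamma(598) = '000000000' + '1001010110' = 0000000001001010110 (19 bits)


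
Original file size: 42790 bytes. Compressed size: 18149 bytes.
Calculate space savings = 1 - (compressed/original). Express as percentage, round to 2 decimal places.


ratio = compressed/original = 18149/42790 = 0.424141
savings = 1 - ratio = 1 - 0.424141 = 0.575859
as a percentage: 0.575859 * 100 = 57.59%

Space savings = 1 - 18149/42790 = 57.59%


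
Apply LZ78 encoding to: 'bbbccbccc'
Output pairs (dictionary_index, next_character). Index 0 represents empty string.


LZ78 encoding steps:
Dictionary: {0: ''}
Step 1: w='' (idx 0), next='b' -> output (0, 'b'), add 'b' as idx 1
Step 2: w='b' (idx 1), next='b' -> output (1, 'b'), add 'bb' as idx 2
Step 3: w='' (idx 0), next='c' -> output (0, 'c'), add 'c' as idx 3
Step 4: w='c' (idx 3), next='b' -> output (3, 'b'), add 'cb' as idx 4
Step 5: w='c' (idx 3), next='c' -> output (3, 'c'), add 'cc' as idx 5
Step 6: w='c' (idx 3), end of input -> output (3, '')


Encoded: [(0, 'b'), (1, 'b'), (0, 'c'), (3, 'b'), (3, 'c'), (3, '')]


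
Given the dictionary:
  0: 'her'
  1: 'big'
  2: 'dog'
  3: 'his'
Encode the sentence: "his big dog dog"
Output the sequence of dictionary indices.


Look up each word in the dictionary:
  'his' -> 3
  'big' -> 1
  'dog' -> 2
  'dog' -> 2

Encoded: [3, 1, 2, 2]


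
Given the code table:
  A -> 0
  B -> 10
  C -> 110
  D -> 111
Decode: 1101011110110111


Decoding:
110 -> C
10 -> B
111 -> D
10 -> B
110 -> C
111 -> D


Result: CBDBCD


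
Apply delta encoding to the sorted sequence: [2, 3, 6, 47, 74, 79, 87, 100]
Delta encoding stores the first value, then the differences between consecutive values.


First value: 2
Deltas:
  3 - 2 = 1
  6 - 3 = 3
  47 - 6 = 41
  74 - 47 = 27
  79 - 74 = 5
  87 - 79 = 8
  100 - 87 = 13


Delta encoded: [2, 1, 3, 41, 27, 5, 8, 13]


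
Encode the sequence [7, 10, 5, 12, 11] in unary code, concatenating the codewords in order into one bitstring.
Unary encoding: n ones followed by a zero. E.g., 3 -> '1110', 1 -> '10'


Encode each number as n ones followed by a terminating 0:
  7 -> 11111110 (8 bits)
  10 -> 11111111110 (11 bits)
  5 -> 111110 (6 bits)
  12 -> 1111111111110 (13 bits)
  11 -> 111111111110 (12 bits)
Total length = 8 + 11 + 6 + 13 + 12 = 50 bits.

Unary([7, 10, 5, 12, 11]) = 11111110111111111101111101111111111110111111111110 (50 bits)


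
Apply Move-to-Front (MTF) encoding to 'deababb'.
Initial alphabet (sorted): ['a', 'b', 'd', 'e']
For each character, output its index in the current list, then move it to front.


MTF encoding:
'd': index 2 in ['a', 'b', 'd', 'e'] -> ['d', 'a', 'b', 'e']
'e': index 3 in ['d', 'a', 'b', 'e'] -> ['e', 'd', 'a', 'b']
'a': index 2 in ['e', 'd', 'a', 'b'] -> ['a', 'e', 'd', 'b']
'b': index 3 in ['a', 'e', 'd', 'b'] -> ['b', 'a', 'e', 'd']
'a': index 1 in ['b', 'a', 'e', 'd'] -> ['a', 'b', 'e', 'd']
'b': index 1 in ['a', 'b', 'e', 'd'] -> ['b', 'a', 'e', 'd']
'b': index 0 in ['b', 'a', 'e', 'd'] -> ['b', 'a', 'e', 'd']


Output: [2, 3, 2, 3, 1, 1, 0]


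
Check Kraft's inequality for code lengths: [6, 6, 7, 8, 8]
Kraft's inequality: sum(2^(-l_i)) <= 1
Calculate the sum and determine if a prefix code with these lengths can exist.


Sum = 2^(-6) + 2^(-6) + 2^(-7) + 2^(-8) + 2^(-8)
    = 0.015625 + 0.015625 + 0.0078125 + 0.00390625 + 0.00390625
    = 12/256 = 0.046875
Since 0.046875 <= 1, Kraft's inequality IS satisfied.
A prefix code with these lengths CAN exist.

Kraft sum = 0.046875. Satisfied.


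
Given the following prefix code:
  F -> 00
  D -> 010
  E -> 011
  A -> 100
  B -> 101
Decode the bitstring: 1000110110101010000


Decoding step by step:
Bits 100 -> A
Bits 011 -> E
Bits 011 -> E
Bits 010 -> D
Bits 101 -> B
Bits 00 -> F
Bits 00 -> F


Decoded message: AEEDBFF


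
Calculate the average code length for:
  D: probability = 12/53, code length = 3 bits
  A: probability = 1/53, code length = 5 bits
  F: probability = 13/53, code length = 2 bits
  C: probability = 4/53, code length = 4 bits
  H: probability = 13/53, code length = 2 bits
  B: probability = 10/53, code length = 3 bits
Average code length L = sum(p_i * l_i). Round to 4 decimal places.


Weighted contributions p_i * l_i:
  D: (12/53) * 3 = 36/53
  A: (1/53) * 5 = 5/53
  F: (13/53) * 2 = 26/53
  C: (4/53) * 4 = 16/53
  H: (13/53) * 2 = 26/53
  B: (10/53) * 3 = 30/53
Sum = (36 + 5 + 26 + 16 + 26 + 30)/53 = 139/53

L = 139/53 = 2.6226 bits/symbol


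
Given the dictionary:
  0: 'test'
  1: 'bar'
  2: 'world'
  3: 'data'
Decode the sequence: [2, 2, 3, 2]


Look up each index in the dictionary:
  2 -> 'world'
  2 -> 'world'
  3 -> 'data'
  2 -> 'world'

Decoded: "world world data world"


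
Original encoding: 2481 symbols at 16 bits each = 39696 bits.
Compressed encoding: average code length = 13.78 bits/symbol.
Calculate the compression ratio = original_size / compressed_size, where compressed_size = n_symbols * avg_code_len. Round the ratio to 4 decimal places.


original_size = n_symbols * orig_bits = 2481 * 16 = 39696 bits
compressed_size = n_symbols * avg_code_len = 2481 * 13.78 = 34188.18 bits
ratio = original_size / compressed_size = 39696 / 34188.18 = 1.1611

Compression ratio = 1.1611


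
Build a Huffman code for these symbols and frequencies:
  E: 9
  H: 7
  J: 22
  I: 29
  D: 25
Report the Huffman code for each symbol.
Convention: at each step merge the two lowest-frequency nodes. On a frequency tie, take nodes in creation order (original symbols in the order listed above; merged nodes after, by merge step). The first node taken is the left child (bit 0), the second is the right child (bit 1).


Huffman tree construction:
Step 1: Merge H(7) + E(9) = 16
Step 2: Merge (H+E)(16) + J(22) = 38
Step 3: Merge D(25) + I(29) = 54
Step 4: Merge ((H+E)+J)(38) + (D+I)(54) = 92
Read each symbol's code off the tree from the root (left child = 0, right child = 1).

Codes:
  E: 001 (length 3)
  H: 000 (length 3)
  J: 01 (length 2)
  I: 11 (length 2)
  D: 10 (length 2)
Average code length: 200/92 = 2.1739 bits/symbol


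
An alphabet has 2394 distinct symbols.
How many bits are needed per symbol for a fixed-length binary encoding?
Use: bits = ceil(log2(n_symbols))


log2(2394) = 11.2252
Bracket: 2^11 = 2048 < 2394 <= 2^12 = 4096
So ceil(log2(2394)) = 12

bits = ceil(log2(2394)) = ceil(11.2252) = 12 bits


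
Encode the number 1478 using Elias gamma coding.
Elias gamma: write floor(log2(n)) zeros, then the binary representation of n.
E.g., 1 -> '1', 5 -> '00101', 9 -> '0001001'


num_bits = floor(log2(1478)) + 1 = 11
leading_zeros = num_bits - 1 = 10
binary(1478) = 10111000110

Elias gamma(1478) = '0000000000' + '10111000110' = 000000000010111000110 (21 bits)


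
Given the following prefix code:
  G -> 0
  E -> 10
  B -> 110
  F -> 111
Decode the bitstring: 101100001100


Decoding step by step:
Bits 10 -> E
Bits 110 -> B
Bits 0 -> G
Bits 0 -> G
Bits 0 -> G
Bits 110 -> B
Bits 0 -> G


Decoded message: EBGGGBG


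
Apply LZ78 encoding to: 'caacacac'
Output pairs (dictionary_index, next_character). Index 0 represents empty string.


LZ78 encoding steps:
Dictionary: {0: ''}
Step 1: w='' (idx 0), next='c' -> output (0, 'c'), add 'c' as idx 1
Step 2: w='' (idx 0), next='a' -> output (0, 'a'), add 'a' as idx 2
Step 3: w='a' (idx 2), next='c' -> output (2, 'c'), add 'ac' as idx 3
Step 4: w='ac' (idx 3), next='a' -> output (3, 'a'), add 'aca' as idx 4
Step 5: w='c' (idx 1), end of input -> output (1, '')


Encoded: [(0, 'c'), (0, 'a'), (2, 'c'), (3, 'a'), (1, '')]


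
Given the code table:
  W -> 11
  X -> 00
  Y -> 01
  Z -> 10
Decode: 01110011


Decoding:
01 -> Y
11 -> W
00 -> X
11 -> W


Result: YWXW


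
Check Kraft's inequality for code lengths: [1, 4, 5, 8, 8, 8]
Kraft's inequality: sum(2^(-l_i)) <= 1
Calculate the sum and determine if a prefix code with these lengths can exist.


Sum = 2^(-1) + 2^(-4) + 2^(-5) + 2^(-8) + 2^(-8) + 2^(-8)
    = 0.5 + 0.0625 + 0.03125 + 0.00390625 + 0.00390625 + 0.00390625
    = 155/256 = 0.60546875
Since 0.60546875 <= 1, Kraft's inequality IS satisfied.
A prefix code with these lengths CAN exist.

Kraft sum = 0.60546875. Satisfied.


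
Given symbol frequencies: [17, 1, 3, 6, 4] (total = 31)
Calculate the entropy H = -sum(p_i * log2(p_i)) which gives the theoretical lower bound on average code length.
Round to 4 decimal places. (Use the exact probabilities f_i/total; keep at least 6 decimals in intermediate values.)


Per-symbol terms -p_i * log2(p_i) with p_i = f_i/31:
  p = 17/31 = 0.548387: log2(p) = -0.866733, -p*log2(p) = 0.475305
  p = 1/31 = 0.032258: log2(p) = -4.954196, -p*log2(p) = 0.159813
  p = 3/31 = 0.096774: log2(p) = -3.369234, -p*log2(p) = 0.326055
  p = 6/31 = 0.193548: log2(p) = -2.369234, -p*log2(p) = 0.458561
  p = 4/31 = 0.129032: log2(p) = -2.954196, -p*log2(p) = 0.381187
H = 0.475305 + 0.159813 + 0.326055 + 0.458561 + 0.381187 = 1.800921

H = 1.8009 bits/symbol


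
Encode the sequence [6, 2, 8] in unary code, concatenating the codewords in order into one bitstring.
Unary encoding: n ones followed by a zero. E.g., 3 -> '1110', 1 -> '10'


Encode each number as n ones followed by a terminating 0:
  6 -> 1111110 (7 bits)
  2 -> 110 (3 bits)
  8 -> 111111110 (9 bits)
Total length = 7 + 3 + 9 = 19 bits.

Unary([6, 2, 8]) = 1111110110111111110 (19 bits)


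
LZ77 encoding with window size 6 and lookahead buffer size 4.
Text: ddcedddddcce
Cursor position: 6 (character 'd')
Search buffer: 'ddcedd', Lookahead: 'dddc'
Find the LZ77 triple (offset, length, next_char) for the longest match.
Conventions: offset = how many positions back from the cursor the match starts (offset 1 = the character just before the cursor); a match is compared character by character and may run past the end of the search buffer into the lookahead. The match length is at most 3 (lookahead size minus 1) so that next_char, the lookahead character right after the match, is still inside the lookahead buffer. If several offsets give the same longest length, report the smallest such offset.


Try each offset into the search buffer:
  offset=1 (pos 5, char 'd'): match length 3
  offset=2 (pos 4, char 'd'): match length 3
  offset=3 (pos 3, char 'e'): match length 0
  offset=4 (pos 2, char 'c'): match length 0
  offset=5 (pos 1, char 'd'): match length 1
  offset=6 (pos 0, char 'd'): match length 2
Longest match has length 3, found at offsets 1, 2; take the smallest, offset 1.
next_char = character at position 6 + 3 = 9 -> 'c'

Best match: offset=1, length=3 (matching 'ddd' starting at position 5)
LZ77 triple: (1, 3, 'c')


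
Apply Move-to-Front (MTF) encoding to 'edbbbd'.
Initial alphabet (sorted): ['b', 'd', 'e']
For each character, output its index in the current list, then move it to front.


MTF encoding:
'e': index 2 in ['b', 'd', 'e'] -> ['e', 'b', 'd']
'd': index 2 in ['e', 'b', 'd'] -> ['d', 'e', 'b']
'b': index 2 in ['d', 'e', 'b'] -> ['b', 'd', 'e']
'b': index 0 in ['b', 'd', 'e'] -> ['b', 'd', 'e']
'b': index 0 in ['b', 'd', 'e'] -> ['b', 'd', 'e']
'd': index 1 in ['b', 'd', 'e'] -> ['d', 'b', 'e']


Output: [2, 2, 2, 0, 0, 1]


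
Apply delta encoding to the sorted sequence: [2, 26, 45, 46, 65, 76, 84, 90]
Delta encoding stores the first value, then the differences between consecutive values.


First value: 2
Deltas:
  26 - 2 = 24
  45 - 26 = 19
  46 - 45 = 1
  65 - 46 = 19
  76 - 65 = 11
  84 - 76 = 8
  90 - 84 = 6


Delta encoded: [2, 24, 19, 1, 19, 11, 8, 6]


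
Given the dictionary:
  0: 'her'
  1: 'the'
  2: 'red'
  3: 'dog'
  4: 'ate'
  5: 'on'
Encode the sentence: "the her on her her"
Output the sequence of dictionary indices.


Look up each word in the dictionary:
  'the' -> 1
  'her' -> 0
  'on' -> 5
  'her' -> 0
  'her' -> 0

Encoded: [1, 0, 5, 0, 0]


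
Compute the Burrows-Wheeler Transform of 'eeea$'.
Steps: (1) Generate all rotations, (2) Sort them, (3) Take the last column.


Rotations (sorted):
  0: $eeea -> last char: a
  1: a$eee -> last char: e
  2: ea$ee -> last char: e
  3: eea$e -> last char: e
  4: eeea$ -> last char: $


BWT = aeee$


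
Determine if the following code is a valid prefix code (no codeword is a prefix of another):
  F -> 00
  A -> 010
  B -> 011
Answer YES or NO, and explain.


Checking each pair (does one codeword prefix another?):
  F='00' vs A='010': no prefix
  F='00' vs B='011': no prefix
  A='010' vs F='00': no prefix
  A='010' vs B='011': no prefix
  B='011' vs F='00': no prefix
  B='011' vs A='010': no prefix
No violation found over all pairs.

YES -- this is a valid prefix code. No codeword is a prefix of any other codeword.


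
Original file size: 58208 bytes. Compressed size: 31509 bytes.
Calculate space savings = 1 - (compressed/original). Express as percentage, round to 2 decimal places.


ratio = compressed/original = 31509/58208 = 0.541317
savings = 1 - ratio = 1 - 0.541317 = 0.458683
as a percentage: 0.458683 * 100 = 45.87%

Space savings = 1 - 31509/58208 = 45.87%


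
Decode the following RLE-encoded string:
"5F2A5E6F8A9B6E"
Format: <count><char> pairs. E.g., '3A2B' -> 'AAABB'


Expanding each <count><char> pair:
  5F -> 'FFFFF'
  2A -> 'AA'
  5E -> 'EEEEE'
  6F -> 'FFFFFF'
  8A -> 'AAAAAAAA'
  9B -> 'BBBBBBBBB'
  6E -> 'EEEEEE'

Decoded = FFFFFAAEEEEEFFFFFFAAAAAAAABBBBBBBBBEEEEEE


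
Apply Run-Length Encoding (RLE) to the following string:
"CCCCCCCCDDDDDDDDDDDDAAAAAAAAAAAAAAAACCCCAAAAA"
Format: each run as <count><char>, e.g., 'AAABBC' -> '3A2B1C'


Scanning runs left to right:
  i=0: run of 'C' x 8 -> '8C'
  i=8: run of 'D' x 12 -> '12D'
  i=20: run of 'A' x 16 -> '16A'
  i=36: run of 'C' x 4 -> '4C'
  i=40: run of 'A' x 5 -> '5A'

RLE = 8C12D16A4C5A


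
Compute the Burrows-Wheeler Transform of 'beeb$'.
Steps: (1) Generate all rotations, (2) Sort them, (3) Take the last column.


Rotations (sorted):
  0: $beeb -> last char: b
  1: b$bee -> last char: e
  2: beeb$ -> last char: $
  3: eb$be -> last char: e
  4: eeb$b -> last char: b


BWT = be$eb


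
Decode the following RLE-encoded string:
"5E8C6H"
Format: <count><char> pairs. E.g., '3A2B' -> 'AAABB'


Expanding each <count><char> pair:
  5E -> 'EEEEE'
  8C -> 'CCCCCCCC'
  6H -> 'HHHHHH'

Decoded = EEEEECCCCCCCCHHHHHH


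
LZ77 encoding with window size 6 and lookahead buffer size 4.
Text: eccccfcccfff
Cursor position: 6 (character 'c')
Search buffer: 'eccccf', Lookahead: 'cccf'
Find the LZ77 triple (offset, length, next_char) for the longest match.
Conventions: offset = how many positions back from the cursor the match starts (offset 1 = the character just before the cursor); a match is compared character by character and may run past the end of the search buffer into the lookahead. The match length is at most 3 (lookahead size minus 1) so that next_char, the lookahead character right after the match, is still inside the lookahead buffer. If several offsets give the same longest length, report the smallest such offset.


Try each offset into the search buffer:
  offset=1 (pos 5, char 'f'): match length 0
  offset=2 (pos 4, char 'c'): match length 1
  offset=3 (pos 3, char 'c'): match length 2
  offset=4 (pos 2, char 'c'): match length 3
  offset=5 (pos 1, char 'c'): match length 3
  offset=6 (pos 0, char 'e'): match length 0
Longest match has length 3, found at offsets 4, 5; take the smallest, offset 4.
next_char = character at position 6 + 3 = 9 -> 'f'

Best match: offset=4, length=3 (matching 'ccc' starting at position 2)
LZ77 triple: (4, 3, 'f')


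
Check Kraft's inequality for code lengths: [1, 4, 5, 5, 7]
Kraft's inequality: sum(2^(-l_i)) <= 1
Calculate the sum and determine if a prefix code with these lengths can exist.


Sum = 2^(-1) + 2^(-4) + 2^(-5) + 2^(-5) + 2^(-7)
    = 0.5 + 0.0625 + 0.03125 + 0.03125 + 0.0078125
    = 81/128 = 0.6328125
Since 0.6328125 <= 1, Kraft's inequality IS satisfied.
A prefix code with these lengths CAN exist.

Kraft sum = 0.6328125. Satisfied.


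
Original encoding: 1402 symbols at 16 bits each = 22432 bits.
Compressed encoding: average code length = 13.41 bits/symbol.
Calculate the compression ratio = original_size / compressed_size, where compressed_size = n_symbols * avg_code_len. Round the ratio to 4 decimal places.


original_size = n_symbols * orig_bits = 1402 * 16 = 22432 bits
compressed_size = n_symbols * avg_code_len = 1402 * 13.41 = 18800.82 bits
ratio = original_size / compressed_size = 22432 / 18800.82 = 1.1931

Compression ratio = 1.1931


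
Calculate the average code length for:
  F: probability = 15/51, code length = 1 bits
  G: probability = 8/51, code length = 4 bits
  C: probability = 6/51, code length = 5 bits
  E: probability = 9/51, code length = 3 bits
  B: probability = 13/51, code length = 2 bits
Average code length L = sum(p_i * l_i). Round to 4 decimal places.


Weighted contributions p_i * l_i:
  F: (15/51) * 1 = 15/51
  G: (8/51) * 4 = 32/51
  C: (6/51) * 5 = 30/51
  E: (9/51) * 3 = 27/51
  B: (13/51) * 2 = 26/51
Sum = (15 + 32 + 30 + 27 + 26)/51 = 130/51

L = 130/51 = 2.5490 bits/symbol


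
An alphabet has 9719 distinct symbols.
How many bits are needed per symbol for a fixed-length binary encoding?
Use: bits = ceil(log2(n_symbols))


log2(9719) = 13.2466
Bracket: 2^13 = 8192 < 9719 <= 2^14 = 16384
So ceil(log2(9719)) = 14

bits = ceil(log2(9719)) = ceil(13.2466) = 14 bits


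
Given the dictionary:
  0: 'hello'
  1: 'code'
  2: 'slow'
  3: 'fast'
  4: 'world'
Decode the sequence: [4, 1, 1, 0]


Look up each index in the dictionary:
  4 -> 'world'
  1 -> 'code'
  1 -> 'code'
  0 -> 'hello'

Decoded: "world code code hello"


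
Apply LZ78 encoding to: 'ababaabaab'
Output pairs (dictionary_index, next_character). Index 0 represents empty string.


LZ78 encoding steps:
Dictionary: {0: ''}
Step 1: w='' (idx 0), next='a' -> output (0, 'a'), add 'a' as idx 1
Step 2: w='' (idx 0), next='b' -> output (0, 'b'), add 'b' as idx 2
Step 3: w='a' (idx 1), next='b' -> output (1, 'b'), add 'ab' as idx 3
Step 4: w='a' (idx 1), next='a' -> output (1, 'a'), add 'aa' as idx 4
Step 5: w='b' (idx 2), next='a' -> output (2, 'a'), add 'ba' as idx 5
Step 6: w='ab' (idx 3), end of input -> output (3, '')


Encoded: [(0, 'a'), (0, 'b'), (1, 'b'), (1, 'a'), (2, 'a'), (3, '')]


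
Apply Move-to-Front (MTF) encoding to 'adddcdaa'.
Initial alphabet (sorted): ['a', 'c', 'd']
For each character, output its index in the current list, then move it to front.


MTF encoding:
'a': index 0 in ['a', 'c', 'd'] -> ['a', 'c', 'd']
'd': index 2 in ['a', 'c', 'd'] -> ['d', 'a', 'c']
'd': index 0 in ['d', 'a', 'c'] -> ['d', 'a', 'c']
'd': index 0 in ['d', 'a', 'c'] -> ['d', 'a', 'c']
'c': index 2 in ['d', 'a', 'c'] -> ['c', 'd', 'a']
'd': index 1 in ['c', 'd', 'a'] -> ['d', 'c', 'a']
'a': index 2 in ['d', 'c', 'a'] -> ['a', 'd', 'c']
'a': index 0 in ['a', 'd', 'c'] -> ['a', 'd', 'c']


Output: [0, 2, 0, 0, 2, 1, 2, 0]


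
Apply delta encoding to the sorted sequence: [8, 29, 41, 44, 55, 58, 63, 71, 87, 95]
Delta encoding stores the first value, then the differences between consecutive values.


First value: 8
Deltas:
  29 - 8 = 21
  41 - 29 = 12
  44 - 41 = 3
  55 - 44 = 11
  58 - 55 = 3
  63 - 58 = 5
  71 - 63 = 8
  87 - 71 = 16
  95 - 87 = 8


Delta encoded: [8, 21, 12, 3, 11, 3, 5, 8, 16, 8]


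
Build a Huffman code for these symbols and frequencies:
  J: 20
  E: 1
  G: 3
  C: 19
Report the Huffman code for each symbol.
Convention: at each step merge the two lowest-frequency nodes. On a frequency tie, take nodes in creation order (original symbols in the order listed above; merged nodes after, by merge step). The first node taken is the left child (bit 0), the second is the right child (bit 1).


Huffman tree construction:
Step 1: Merge E(1) + G(3) = 4
Step 2: Merge (E+G)(4) + C(19) = 23
Step 3: Merge J(20) + ((E+G)+C)(23) = 43
Read each symbol's code off the tree from the root (left child = 0, right child = 1).

Codes:
  J: 0 (length 1)
  E: 100 (length 3)
  G: 101 (length 3)
  C: 11 (length 2)
Average code length: 70/43 = 1.6279 bits/symbol


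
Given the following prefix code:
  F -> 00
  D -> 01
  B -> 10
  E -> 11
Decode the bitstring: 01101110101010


Decoding step by step:
Bits 01 -> D
Bits 10 -> B
Bits 11 -> E
Bits 10 -> B
Bits 10 -> B
Bits 10 -> B
Bits 10 -> B


Decoded message: DBEBBBB


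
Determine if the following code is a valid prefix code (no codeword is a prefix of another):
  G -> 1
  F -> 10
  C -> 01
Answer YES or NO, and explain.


Checking each pair (does one codeword prefix another?):
  G='1' vs F='10': prefix -- VIOLATION

NO -- this is NOT a valid prefix code. G (1) is a prefix of F (10).


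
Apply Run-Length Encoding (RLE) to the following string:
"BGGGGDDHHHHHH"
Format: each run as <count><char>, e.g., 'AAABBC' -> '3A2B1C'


Scanning runs left to right:
  i=0: run of 'B' x 1 -> '1B'
  i=1: run of 'G' x 4 -> '4G'
  i=5: run of 'D' x 2 -> '2D'
  i=7: run of 'H' x 6 -> '6H'

RLE = 1B4G2D6H


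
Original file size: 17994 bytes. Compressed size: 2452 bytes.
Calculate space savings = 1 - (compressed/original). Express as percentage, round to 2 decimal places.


ratio = compressed/original = 2452/17994 = 0.136268
savings = 1 - ratio = 1 - 0.136268 = 0.863732
as a percentage: 0.863732 * 100 = 86.37%

Space savings = 1 - 2452/17994 = 86.37%


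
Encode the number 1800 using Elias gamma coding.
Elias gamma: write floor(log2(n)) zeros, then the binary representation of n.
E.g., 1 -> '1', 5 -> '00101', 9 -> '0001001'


num_bits = floor(log2(1800)) + 1 = 11
leading_zeros = num_bits - 1 = 10
binary(1800) = 11100001000

Elias gamma(1800) = '0000000000' + '11100001000' = 000000000011100001000 (21 bits)


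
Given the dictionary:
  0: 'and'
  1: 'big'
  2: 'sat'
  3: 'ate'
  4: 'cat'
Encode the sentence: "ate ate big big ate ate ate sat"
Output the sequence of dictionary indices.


Look up each word in the dictionary:
  'ate' -> 3
  'ate' -> 3
  'big' -> 1
  'big' -> 1
  'ate' -> 3
  'ate' -> 3
  'ate' -> 3
  'sat' -> 2

Encoded: [3, 3, 1, 1, 3, 3, 3, 2]


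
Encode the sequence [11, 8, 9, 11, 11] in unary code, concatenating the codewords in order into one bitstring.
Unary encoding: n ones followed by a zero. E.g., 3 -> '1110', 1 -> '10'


Encode each number as n ones followed by a terminating 0:
  11 -> 111111111110 (12 bits)
  8 -> 111111110 (9 bits)
  9 -> 1111111110 (10 bits)
  11 -> 111111111110 (12 bits)
  11 -> 111111111110 (12 bits)
Total length = 12 + 9 + 10 + 12 + 12 = 55 bits.

Unary([11, 8, 9, 11, 11]) = 1111111111101111111101111111110111111111110111111111110 (55 bits)


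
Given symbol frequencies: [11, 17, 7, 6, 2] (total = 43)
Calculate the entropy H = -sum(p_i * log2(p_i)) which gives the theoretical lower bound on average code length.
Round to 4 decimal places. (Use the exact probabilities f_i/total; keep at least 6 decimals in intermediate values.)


Per-symbol terms -p_i * log2(p_i) with p_i = f_i/43:
  p = 11/43 = 0.255814: log2(p) = -1.966833, -p*log2(p) = 0.503143
  p = 17/43 = 0.395349: log2(p) = -1.338802, -p*log2(p) = 0.529294
  p = 7/43 = 0.162791: log2(p) = -2.618910, -p*log2(p) = 0.426334
  p = 6/43 = 0.139535: log2(p) = -2.841302, -p*log2(p) = 0.396461
  p = 2/43 = 0.046512: log2(p) = -4.426265, -p*log2(p) = 0.205873
H = 0.503143 + 0.529294 + 0.426334 + 0.396461 + 0.205873 = 2.061105

H = 2.0611 bits/symbol


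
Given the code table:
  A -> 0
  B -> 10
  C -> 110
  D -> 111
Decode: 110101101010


Decoding:
110 -> C
10 -> B
110 -> C
10 -> B
10 -> B


Result: CBCBB


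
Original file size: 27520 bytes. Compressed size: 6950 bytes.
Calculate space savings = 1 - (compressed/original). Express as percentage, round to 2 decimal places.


ratio = compressed/original = 6950/27520 = 0.252544
savings = 1 - ratio = 1 - 0.252544 = 0.747456
as a percentage: 0.747456 * 100 = 74.75%

Space savings = 1 - 6950/27520 = 74.75%


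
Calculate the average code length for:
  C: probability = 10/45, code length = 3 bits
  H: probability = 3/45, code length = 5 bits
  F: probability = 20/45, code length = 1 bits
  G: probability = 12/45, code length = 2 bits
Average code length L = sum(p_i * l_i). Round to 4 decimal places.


Weighted contributions p_i * l_i:
  C: (10/45) * 3 = 30/45
  H: (3/45) * 5 = 15/45
  F: (20/45) * 1 = 20/45
  G: (12/45) * 2 = 24/45
Sum = (30 + 15 + 20 + 24)/45 = 89/45

L = 89/45 = 1.9778 bits/symbol


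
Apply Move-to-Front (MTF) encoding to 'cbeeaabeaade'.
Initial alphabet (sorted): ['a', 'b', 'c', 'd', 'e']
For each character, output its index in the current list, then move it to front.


MTF encoding:
'c': index 2 in ['a', 'b', 'c', 'd', 'e'] -> ['c', 'a', 'b', 'd', 'e']
'b': index 2 in ['c', 'a', 'b', 'd', 'e'] -> ['b', 'c', 'a', 'd', 'e']
'e': index 4 in ['b', 'c', 'a', 'd', 'e'] -> ['e', 'b', 'c', 'a', 'd']
'e': index 0 in ['e', 'b', 'c', 'a', 'd'] -> ['e', 'b', 'c', 'a', 'd']
'a': index 3 in ['e', 'b', 'c', 'a', 'd'] -> ['a', 'e', 'b', 'c', 'd']
'a': index 0 in ['a', 'e', 'b', 'c', 'd'] -> ['a', 'e', 'b', 'c', 'd']
'b': index 2 in ['a', 'e', 'b', 'c', 'd'] -> ['b', 'a', 'e', 'c', 'd']
'e': index 2 in ['b', 'a', 'e', 'c', 'd'] -> ['e', 'b', 'a', 'c', 'd']
'a': index 2 in ['e', 'b', 'a', 'c', 'd'] -> ['a', 'e', 'b', 'c', 'd']
'a': index 0 in ['a', 'e', 'b', 'c', 'd'] -> ['a', 'e', 'b', 'c', 'd']
'd': index 4 in ['a', 'e', 'b', 'c', 'd'] -> ['d', 'a', 'e', 'b', 'c']
'e': index 2 in ['d', 'a', 'e', 'b', 'c'] -> ['e', 'd', 'a', 'b', 'c']


Output: [2, 2, 4, 0, 3, 0, 2, 2, 2, 0, 4, 2]


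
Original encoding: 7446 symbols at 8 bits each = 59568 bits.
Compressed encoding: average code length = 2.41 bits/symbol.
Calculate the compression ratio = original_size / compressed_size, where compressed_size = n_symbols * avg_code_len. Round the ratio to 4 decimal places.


original_size = n_symbols * orig_bits = 7446 * 8 = 59568 bits
compressed_size = n_symbols * avg_code_len = 7446 * 2.41 = 17944.86 bits
ratio = original_size / compressed_size = 59568 / 17944.86 = 3.3195

Compression ratio = 3.3195


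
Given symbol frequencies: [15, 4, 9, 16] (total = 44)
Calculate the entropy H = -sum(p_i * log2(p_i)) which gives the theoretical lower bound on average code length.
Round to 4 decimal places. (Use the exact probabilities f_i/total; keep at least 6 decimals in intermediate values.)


Per-symbol terms -p_i * log2(p_i) with p_i = f_i/44:
  p = 15/44 = 0.340909: log2(p) = -1.552541, -p*log2(p) = 0.529275
  p = 4/44 = 0.090909: log2(p) = -3.459432, -p*log2(p) = 0.314494
  p = 9/44 = 0.204545: log2(p) = -2.289507, -p*log2(p) = 0.468308
  p = 16/44 = 0.363636: log2(p) = -1.459432, -p*log2(p) = 0.530702
H = 0.529275 + 0.314494 + 0.468308 + 0.530702 = 1.842779

H = 1.8428 bits/symbol


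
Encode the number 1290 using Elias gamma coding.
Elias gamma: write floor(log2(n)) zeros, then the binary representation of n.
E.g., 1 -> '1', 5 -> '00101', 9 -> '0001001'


num_bits = floor(log2(1290)) + 1 = 11
leading_zeros = num_bits - 1 = 10
binary(1290) = 10100001010

Elias gamma(1290) = '0000000000' + '10100001010' = 000000000010100001010 (21 bits)


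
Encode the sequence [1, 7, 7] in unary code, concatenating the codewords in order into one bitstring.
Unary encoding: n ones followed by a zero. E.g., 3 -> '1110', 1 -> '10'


Encode each number as n ones followed by a terminating 0:
  1 -> 10 (2 bits)
  7 -> 11111110 (8 bits)
  7 -> 11111110 (8 bits)
Total length = 2 + 8 + 8 = 18 bits.

Unary([1, 7, 7]) = 101111111011111110 (18 bits)


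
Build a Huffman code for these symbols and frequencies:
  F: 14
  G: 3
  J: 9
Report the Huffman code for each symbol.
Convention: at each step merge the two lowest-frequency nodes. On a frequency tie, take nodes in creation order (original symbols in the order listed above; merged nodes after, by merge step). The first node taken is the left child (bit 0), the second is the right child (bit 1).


Huffman tree construction:
Step 1: Merge G(3) + J(9) = 12
Step 2: Merge (G+J)(12) + F(14) = 26
Read each symbol's code off the tree from the root (left child = 0, right child = 1).

Codes:
  F: 1 (length 1)
  G: 00 (length 2)
  J: 01 (length 2)
Average code length: 38/26 = 1.4615 bits/symbol


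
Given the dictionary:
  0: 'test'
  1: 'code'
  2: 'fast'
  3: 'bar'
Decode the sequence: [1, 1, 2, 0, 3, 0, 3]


Look up each index in the dictionary:
  1 -> 'code'
  1 -> 'code'
  2 -> 'fast'
  0 -> 'test'
  3 -> 'bar'
  0 -> 'test'
  3 -> 'bar'

Decoded: "code code fast test bar test bar"


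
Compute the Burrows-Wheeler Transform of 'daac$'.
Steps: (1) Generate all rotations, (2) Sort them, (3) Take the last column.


Rotations (sorted):
  0: $daac -> last char: c
  1: aac$d -> last char: d
  2: ac$da -> last char: a
  3: c$daa -> last char: a
  4: daac$ -> last char: $


BWT = cdaa$


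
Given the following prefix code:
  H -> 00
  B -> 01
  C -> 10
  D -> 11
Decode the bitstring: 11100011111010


Decoding step by step:
Bits 11 -> D
Bits 10 -> C
Bits 00 -> H
Bits 11 -> D
Bits 11 -> D
Bits 10 -> C
Bits 10 -> C


Decoded message: DCHDDCC


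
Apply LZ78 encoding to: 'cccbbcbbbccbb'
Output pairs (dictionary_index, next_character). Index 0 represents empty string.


LZ78 encoding steps:
Dictionary: {0: ''}
Step 1: w='' (idx 0), next='c' -> output (0, 'c'), add 'c' as idx 1
Step 2: w='c' (idx 1), next='c' -> output (1, 'c'), add 'cc' as idx 2
Step 3: w='' (idx 0), next='b' -> output (0, 'b'), add 'b' as idx 3
Step 4: w='b' (idx 3), next='c' -> output (3, 'c'), add 'bc' as idx 4
Step 5: w='b' (idx 3), next='b' -> output (3, 'b'), add 'bb' as idx 5
Step 6: w='bc' (idx 4), next='c' -> output (4, 'c'), add 'bcc' as idx 6
Step 7: w='bb' (idx 5), end of input -> output (5, '')


Encoded: [(0, 'c'), (1, 'c'), (0, 'b'), (3, 'c'), (3, 'b'), (4, 'c'), (5, '')]


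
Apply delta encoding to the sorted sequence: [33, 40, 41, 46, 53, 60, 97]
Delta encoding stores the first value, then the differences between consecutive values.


First value: 33
Deltas:
  40 - 33 = 7
  41 - 40 = 1
  46 - 41 = 5
  53 - 46 = 7
  60 - 53 = 7
  97 - 60 = 37


Delta encoded: [33, 7, 1, 5, 7, 7, 37]


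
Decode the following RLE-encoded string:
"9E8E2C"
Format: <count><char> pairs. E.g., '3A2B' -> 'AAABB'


Expanding each <count><char> pair:
  9E -> 'EEEEEEEEE'
  8E -> 'EEEEEEEE'
  2C -> 'CC'

Decoded = EEEEEEEEEEEEEEEEECC


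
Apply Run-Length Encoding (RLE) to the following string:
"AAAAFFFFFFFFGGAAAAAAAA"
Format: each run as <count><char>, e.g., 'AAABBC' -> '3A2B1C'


Scanning runs left to right:
  i=0: run of 'A' x 4 -> '4A'
  i=4: run of 'F' x 8 -> '8F'
  i=12: run of 'G' x 2 -> '2G'
  i=14: run of 'A' x 8 -> '8A'

RLE = 4A8F2G8A


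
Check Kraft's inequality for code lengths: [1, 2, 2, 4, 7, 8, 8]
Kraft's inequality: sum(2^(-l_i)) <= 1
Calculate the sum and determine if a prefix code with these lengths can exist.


Sum = 2^(-1) + 2^(-2) + 2^(-2) + 2^(-4) + 2^(-7) + 2^(-8) + 2^(-8)
    = 0.5 + 0.25 + 0.25 + 0.0625 + 0.0078125 + 0.00390625 + 0.00390625
    = 276/256 = 1.078125
Since 1.078125 > 1, Kraft's inequality is NOT satisfied.
A prefix code with these lengths CANNOT exist.

Kraft sum = 1.078125. Not satisfied.


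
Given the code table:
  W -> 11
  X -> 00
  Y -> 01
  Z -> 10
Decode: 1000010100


Decoding:
10 -> Z
00 -> X
01 -> Y
01 -> Y
00 -> X


Result: ZXYYX


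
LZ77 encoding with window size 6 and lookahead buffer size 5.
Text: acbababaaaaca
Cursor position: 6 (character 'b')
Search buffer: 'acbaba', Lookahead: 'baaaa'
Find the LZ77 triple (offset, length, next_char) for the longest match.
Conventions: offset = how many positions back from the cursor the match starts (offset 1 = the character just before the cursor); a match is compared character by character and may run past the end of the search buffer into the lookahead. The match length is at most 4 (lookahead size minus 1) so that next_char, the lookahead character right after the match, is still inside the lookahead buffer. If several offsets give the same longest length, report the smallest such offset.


Try each offset into the search buffer:
  offset=1 (pos 5, char 'a'): match length 0
  offset=2 (pos 4, char 'b'): match length 2
  offset=3 (pos 3, char 'a'): match length 0
  offset=4 (pos 2, char 'b'): match length 2
  offset=5 (pos 1, char 'c'): match length 0
  offset=6 (pos 0, char 'a'): match length 0
Longest match has length 2, found at offsets 2, 4; take the smallest, offset 2.
next_char = character at position 6 + 2 = 8 -> 'a'

Best match: offset=2, length=2 (matching 'ba' starting at position 4)
LZ77 triple: (2, 2, 'a')


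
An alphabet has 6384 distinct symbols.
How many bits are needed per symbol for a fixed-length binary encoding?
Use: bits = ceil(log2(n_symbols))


log2(6384) = 12.6402
Bracket: 2^12 = 4096 < 6384 <= 2^13 = 8192
So ceil(log2(6384)) = 13

bits = ceil(log2(6384)) = ceil(12.6402) = 13 bits


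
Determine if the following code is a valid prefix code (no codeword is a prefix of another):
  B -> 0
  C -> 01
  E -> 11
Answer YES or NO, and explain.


Checking each pair (does one codeword prefix another?):
  B='0' vs C='01': prefix -- VIOLATION

NO -- this is NOT a valid prefix code. B (0) is a prefix of C (01).


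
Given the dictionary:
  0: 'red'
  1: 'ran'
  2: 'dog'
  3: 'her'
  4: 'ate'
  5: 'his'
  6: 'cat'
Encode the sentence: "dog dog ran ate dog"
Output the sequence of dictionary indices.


Look up each word in the dictionary:
  'dog' -> 2
  'dog' -> 2
  'ran' -> 1
  'ate' -> 4
  'dog' -> 2

Encoded: [2, 2, 1, 4, 2]


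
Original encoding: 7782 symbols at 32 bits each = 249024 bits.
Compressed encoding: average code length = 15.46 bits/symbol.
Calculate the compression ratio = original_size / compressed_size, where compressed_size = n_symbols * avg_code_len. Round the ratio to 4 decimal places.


original_size = n_symbols * orig_bits = 7782 * 32 = 249024 bits
compressed_size = n_symbols * avg_code_len = 7782 * 15.46 = 120309.72 bits
ratio = original_size / compressed_size = 249024 / 120309.72 = 2.0699

Compression ratio = 2.0699


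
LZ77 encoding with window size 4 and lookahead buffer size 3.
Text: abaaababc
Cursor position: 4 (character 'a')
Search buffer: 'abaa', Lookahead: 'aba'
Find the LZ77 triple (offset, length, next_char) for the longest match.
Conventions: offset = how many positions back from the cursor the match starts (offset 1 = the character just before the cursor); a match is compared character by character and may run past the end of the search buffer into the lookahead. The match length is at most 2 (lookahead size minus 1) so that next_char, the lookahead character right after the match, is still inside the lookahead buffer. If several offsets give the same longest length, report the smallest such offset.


Try each offset into the search buffer:
  offset=1 (pos 3, char 'a'): match length 1
  offset=2 (pos 2, char 'a'): match length 1
  offset=3 (pos 1, char 'b'): match length 0
  offset=4 (pos 0, char 'a'): match length 2
Longest match has length 2 at offset 4.
next_char = character at position 4 + 2 = 6 -> 'a'

Best match: offset=4, length=2 (matching 'ab' starting at position 0)
LZ77 triple: (4, 2, 'a')


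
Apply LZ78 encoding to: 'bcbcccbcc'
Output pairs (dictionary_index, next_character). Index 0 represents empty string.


LZ78 encoding steps:
Dictionary: {0: ''}
Step 1: w='' (idx 0), next='b' -> output (0, 'b'), add 'b' as idx 1
Step 2: w='' (idx 0), next='c' -> output (0, 'c'), add 'c' as idx 2
Step 3: w='b' (idx 1), next='c' -> output (1, 'c'), add 'bc' as idx 3
Step 4: w='c' (idx 2), next='c' -> output (2, 'c'), add 'cc' as idx 4
Step 5: w='bc' (idx 3), next='c' -> output (3, 'c'), add 'bcc' as idx 5


Encoded: [(0, 'b'), (0, 'c'), (1, 'c'), (2, 'c'), (3, 'c')]


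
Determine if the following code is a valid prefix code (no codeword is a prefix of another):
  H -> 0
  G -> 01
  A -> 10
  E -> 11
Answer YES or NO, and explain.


Checking each pair (does one codeword prefix another?):
  H='0' vs G='01': prefix -- VIOLATION

NO -- this is NOT a valid prefix code. H (0) is a prefix of G (01).


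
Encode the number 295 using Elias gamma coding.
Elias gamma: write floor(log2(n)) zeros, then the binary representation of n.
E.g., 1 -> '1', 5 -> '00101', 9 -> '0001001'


num_bits = floor(log2(295)) + 1 = 9
leading_zeros = num_bits - 1 = 8
binary(295) = 100100111

Elias gamma(295) = '00000000' + '100100111' = 00000000100100111 (17 bits)


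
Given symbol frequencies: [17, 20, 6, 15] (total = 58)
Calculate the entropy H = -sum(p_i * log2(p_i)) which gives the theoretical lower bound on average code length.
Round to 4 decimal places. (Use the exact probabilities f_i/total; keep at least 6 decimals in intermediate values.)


Per-symbol terms -p_i * log2(p_i) with p_i = f_i/58:
  p = 17/58 = 0.293103: log2(p) = -1.770518, -p*log2(p) = 0.518945
  p = 20/58 = 0.344828: log2(p) = -1.536053, -p*log2(p) = 0.529673
  p = 6/58 = 0.103448: log2(p) = -3.273018, -p*log2(p) = 0.338588
  p = 15/58 = 0.258621: log2(p) = -1.951090, -p*log2(p) = 0.504592
H = 0.518945 + 0.529673 + 0.338588 + 0.504592 = 1.891798

H = 1.8918 bits/symbol


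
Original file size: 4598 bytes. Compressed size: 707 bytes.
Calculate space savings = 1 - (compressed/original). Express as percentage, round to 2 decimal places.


ratio = compressed/original = 707/4598 = 0.153763
savings = 1 - ratio = 1 - 0.153763 = 0.846237
as a percentage: 0.846237 * 100 = 84.62%

Space savings = 1 - 707/4598 = 84.62%


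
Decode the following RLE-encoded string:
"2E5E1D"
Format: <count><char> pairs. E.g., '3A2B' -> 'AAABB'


Expanding each <count><char> pair:
  2E -> 'EE'
  5E -> 'EEEEE'
  1D -> 'D'

Decoded = EEEEEEED


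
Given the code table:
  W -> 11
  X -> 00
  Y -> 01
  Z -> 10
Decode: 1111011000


Decoding:
11 -> W
11 -> W
01 -> Y
10 -> Z
00 -> X


Result: WWYZX


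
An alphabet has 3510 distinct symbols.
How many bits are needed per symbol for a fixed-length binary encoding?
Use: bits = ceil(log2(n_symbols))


log2(3510) = 11.7773
Bracket: 2^11 = 2048 < 3510 <= 2^12 = 4096
So ceil(log2(3510)) = 12

bits = ceil(log2(3510)) = ceil(11.7773) = 12 bits
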